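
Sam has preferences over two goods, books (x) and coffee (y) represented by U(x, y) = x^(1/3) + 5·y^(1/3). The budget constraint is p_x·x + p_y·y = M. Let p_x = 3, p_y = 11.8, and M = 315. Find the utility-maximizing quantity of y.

MRS = MU_x/MU_y = (1/5)·(y/x)^(2/3). Set equal to p_x/p_y.
Hence y/x = (5·p_x/p_y)^(1/(2/3)), i.e. raised to the 1.5 power.
With the ratio pinned down, the budget gives x* = M/(p_x + p_y·(y/x)) and y* = (y/x)·x*.
Numerically y/x = 1.433223, so x* = 315/(3 + 11.8·1.433223) = 15.8196 and y* = 1.433223·15.8196 = 22.673.

y* = 22.673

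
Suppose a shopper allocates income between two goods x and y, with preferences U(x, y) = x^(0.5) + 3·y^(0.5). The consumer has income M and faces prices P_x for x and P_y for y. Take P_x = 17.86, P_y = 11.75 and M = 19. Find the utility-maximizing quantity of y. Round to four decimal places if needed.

y* = 1.5069

From the CES first-order condition, (1/3)·(y/x)^(0.5) = P_x/P_y.
Hence y/x = (3·P_x/P_y)^(1/(0.5)), i.e. raised to the 2 power.
With the ratio pinned down, the budget gives x* = M/(P_x + P_y·(y/x)) and y* = (y/x)·x*.
Numerically y/x = 20.7936, so x* = 19/(17.86 + 11.75·20.7936) = 0.0725 and y* = 20.7936·0.0725 = 1.5069.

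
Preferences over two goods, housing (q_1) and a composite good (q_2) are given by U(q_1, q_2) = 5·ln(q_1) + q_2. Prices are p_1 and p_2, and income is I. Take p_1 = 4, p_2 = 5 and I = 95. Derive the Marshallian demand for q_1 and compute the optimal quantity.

q_1* = 6.25

Set MRS = p_1/p_2: (5/q_1)/1 = p_1/p_2.
So q_1*(p_1,p_2) = 5·p_2/p_1, independent of income; and q_2* = (I − 5·p_2)/p_2.
At the given prices: q_1* = 5·5/4 = 6.25.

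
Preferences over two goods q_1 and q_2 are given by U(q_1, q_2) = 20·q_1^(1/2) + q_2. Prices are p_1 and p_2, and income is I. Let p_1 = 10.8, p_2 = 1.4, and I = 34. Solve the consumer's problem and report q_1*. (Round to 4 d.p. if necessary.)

Solve: √q_1 = 10·p_2/p_1, so q_1*(p_1,p_2) = (10·p_2/p_1)², and q_2* = (I − p_1·q_1*)/p_2.
Plugging in: q_1* = (10·1.4/10.8)² = 1.6804.

q_1* = 1.6804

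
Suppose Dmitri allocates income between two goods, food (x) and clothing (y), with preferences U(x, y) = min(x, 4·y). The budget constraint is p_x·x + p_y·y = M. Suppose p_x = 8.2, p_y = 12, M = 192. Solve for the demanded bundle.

With perfect complements, no substitution: consume in ratio x:y = 4:1.
Budget: p_x·x + p_y·(1/4)·x = M, so (4·p_x + p_y)·x = 4·M.
Demand: x*(p_x,p_y,M) = 4·M/(4·p_x + p_y), y* = M/(4·p_x + p_y).
Here 4·8.2 + 12 = 44.8, giving x* = 17.1429 and y* = 4.2857.

x* = 17.1429, y* = 4.2857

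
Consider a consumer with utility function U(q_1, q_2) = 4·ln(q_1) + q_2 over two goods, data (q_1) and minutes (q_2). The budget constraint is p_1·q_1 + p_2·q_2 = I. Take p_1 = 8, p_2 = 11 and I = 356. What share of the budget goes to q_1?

Set MRS = p_1/p_2: (4/q_1)/1 = p_1/p_2.
So q_1*(p_1,p_2) = 4·p_2/p_1, independent of income; and q_2* = (I − 4·p_2)/p_2.
At the given prices: q_1* = 4·11/8 = 5.5, and q_2* = 28.3636.
Expenditure on q_1: 8·5.5 = 44; share = 0.1236.

share on q_1 = 0.1236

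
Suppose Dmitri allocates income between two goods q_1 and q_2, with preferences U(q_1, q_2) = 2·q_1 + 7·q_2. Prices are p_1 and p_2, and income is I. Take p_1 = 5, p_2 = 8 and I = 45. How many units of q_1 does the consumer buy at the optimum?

Numerically: q_1* = 0, q_2* = 5.625.

q_1* = 0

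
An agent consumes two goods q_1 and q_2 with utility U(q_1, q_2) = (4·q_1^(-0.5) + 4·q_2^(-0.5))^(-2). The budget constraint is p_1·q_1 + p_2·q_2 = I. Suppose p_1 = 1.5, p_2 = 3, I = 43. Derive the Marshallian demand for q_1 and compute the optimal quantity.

q_1* = 12.6848

MRS = MU_q_1/MU_q_2 = (q_2/q_1)^(1.5). Set equal to p_1/p_2.
Solve for the ratio: q_2/q_1 = [p_1/p_2]^(2/3).
Substitute q_2 = (q_2/q_1)·q_1 into the budget: q_1* = I/(p_1 + p_2·(q_2/q_1)).
Numerically q_2/q_1 = 0.629961, so q_1* = 43/(1.5 + 3·0.629961) = 12.6848.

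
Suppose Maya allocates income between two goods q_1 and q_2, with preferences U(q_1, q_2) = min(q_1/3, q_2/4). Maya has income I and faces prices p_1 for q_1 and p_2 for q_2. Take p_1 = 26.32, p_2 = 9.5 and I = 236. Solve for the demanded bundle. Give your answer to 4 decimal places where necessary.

q_1* = 6.0534, q_2* = 8.0711

Demand: q_1*(p_1,p_2,I) = 3·I/(3·p_1 + 4·p_2), q_2* = 4·I/(3·p_1 + 4·p_2).
Here 3·26.32 + 4·9.5 = 116.96, giving q_1* = 6.0534 and q_2* = 8.0711.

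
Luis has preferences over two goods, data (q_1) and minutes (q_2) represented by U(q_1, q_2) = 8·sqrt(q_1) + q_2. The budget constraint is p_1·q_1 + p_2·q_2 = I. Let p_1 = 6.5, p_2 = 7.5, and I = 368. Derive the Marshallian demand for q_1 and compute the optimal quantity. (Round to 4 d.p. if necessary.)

Set MRS = p_1/p_2: 4·q_1^(−1/2) = p_1/p_2.
Solve: √q_1 = 4·p_2/p_1, so q_1*(p_1,p_2) = (4·p_2/p_1)², and q_2* = (I − p_1·q_1*)/p_2.
Plugging in: q_1* = (4·7.5/6.5)² = 21.3018.

q_1* = 21.3018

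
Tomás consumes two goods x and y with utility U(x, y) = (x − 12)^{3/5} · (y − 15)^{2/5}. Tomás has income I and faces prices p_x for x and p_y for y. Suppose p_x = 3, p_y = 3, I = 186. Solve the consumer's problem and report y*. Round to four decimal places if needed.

This is Cobb-Douglas in (x−12, y−15): tangency gives 0.6·p_y·(y−15) = 0.4·p_x·(x−12).
Substituting into the budget: x* = 12 + 0.6·(I − 12·p_x − 15·p_y)/p_x, and y* = 15 + 0.4·(…)/p_y.
Discretionary income = 186 − 12·3 − 15·3 = 105; y* = 15 + 0.4·105/3 = 29.

y* = 29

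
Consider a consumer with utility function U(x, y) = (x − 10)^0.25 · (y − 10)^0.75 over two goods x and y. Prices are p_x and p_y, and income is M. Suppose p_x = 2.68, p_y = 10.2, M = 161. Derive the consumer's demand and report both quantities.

Let x' = x−10, y' = y−10. MRS = (1/3)·y'/x' = p_x/p_y.
After buying the subsistence bundle (10, 10), a share 0.25 of the remaining income goes to x: x* = 10 + 0.25·(M − 10p_x − 10p_y)/p_x.
Discretionary income = 161 − 10·2.68 − 10·10.2 = 32.2; x* = 10 + 0.25·32.2/2.68 = 13.0037; y* = 10 + 0.75·32.2/10.2 = 12.3676.

x* = 13.0037, y* = 12.3676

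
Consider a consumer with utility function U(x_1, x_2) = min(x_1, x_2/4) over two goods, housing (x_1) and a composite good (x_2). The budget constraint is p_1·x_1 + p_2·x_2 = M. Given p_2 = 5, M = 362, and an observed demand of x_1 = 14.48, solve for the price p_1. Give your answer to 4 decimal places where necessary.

With perfect complements, no substitution: consume in ratio x_1:x_2 = 1:4.
Budget: p_1·x_1 + p_2·4·x_1 = M, so (p_1 + 4·p_2)·x_1 = M.
Demand: x_1*(p_1,p_2,M) = M/(p_1 + 4·p_2), x_2* = 4·M/(p_1 + 4·p_2).
Set x_1* = 14.48 in the demand function and solve for p_1: p_1 = 5.

p_1 = 5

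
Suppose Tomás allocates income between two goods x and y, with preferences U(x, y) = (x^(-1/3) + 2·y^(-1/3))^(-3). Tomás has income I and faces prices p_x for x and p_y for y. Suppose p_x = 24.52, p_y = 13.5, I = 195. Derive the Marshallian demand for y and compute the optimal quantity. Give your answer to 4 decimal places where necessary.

y* = 8.5456

MRS = MU_x/MU_y = (1/2)·(y/x)^(4/3). Set equal to p_x/p_y.
Solve for the ratio: y/x = [2·p_x/p_y]^(0.75).
With the ratio pinned down, the budget gives x* = I/(p_x + p_y·(y/x)) and y* = (y/x)·x*.
Numerically y/x = 2.631252, so x* = 195/(24.52 + 13.5·2.631252) = 3.2477 and y* = 2.631252·3.2477 = 8.5456.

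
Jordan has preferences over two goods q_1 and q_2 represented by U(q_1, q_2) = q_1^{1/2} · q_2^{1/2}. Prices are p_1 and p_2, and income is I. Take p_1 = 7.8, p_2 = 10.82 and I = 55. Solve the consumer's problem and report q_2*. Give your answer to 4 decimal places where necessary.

q_2* = 2.5416

The MRS is q_2/q_1. Set MRS = p_1/p_2.
Rearranging, p_2·q_2 = p_1·q_1. Substituting into the budget gives p_1·q_1·(1 + 1) = I.
Demand: q_1*(p_1,p_2,I) = 0.5·I/p_1 and q_2* = 0.5·I/p_2.
At p_1=7.8, p_2=10.82, I=55: q_2* = 0.5·55/10.82 = 2.5416.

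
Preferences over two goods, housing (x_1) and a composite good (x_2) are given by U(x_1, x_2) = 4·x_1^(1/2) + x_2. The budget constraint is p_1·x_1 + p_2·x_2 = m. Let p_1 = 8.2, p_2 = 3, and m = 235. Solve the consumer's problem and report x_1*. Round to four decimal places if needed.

x_1* = 0.5354

Utility is quasi-linear in x_2; the FOC for x_1 is 2/√x_1 = p_1/p_2.
Solve: √x_1 = 2·p_2/p_1, so x_1*(p_1,p_2) = (2·p_2/p_1)², and x_2* = (m − p_1·x_1*)/p_2.
Plugging in: x_1* = (2·3/8.2)² = 0.5354.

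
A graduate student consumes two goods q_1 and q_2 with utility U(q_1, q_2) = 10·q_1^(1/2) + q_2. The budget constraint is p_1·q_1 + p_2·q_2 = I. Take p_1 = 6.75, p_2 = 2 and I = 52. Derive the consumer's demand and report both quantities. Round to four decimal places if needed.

MU_q_1 = 5/√q_1, MU_q_2 = 1. Tangency: 5/√q_1 = p_1/p_2.
Solve: √q_1 = 5·p_2/p_1, so q_1*(p_1,p_2) = (5·p_2/p_1)², and q_2* = (I − p_1·q_1*)/p_2.
Plugging in: q_1* = (5·2/6.75)² = 2.1948, q_2* = 18.5926.

q_1* = 2.1948, q_2* = 18.5926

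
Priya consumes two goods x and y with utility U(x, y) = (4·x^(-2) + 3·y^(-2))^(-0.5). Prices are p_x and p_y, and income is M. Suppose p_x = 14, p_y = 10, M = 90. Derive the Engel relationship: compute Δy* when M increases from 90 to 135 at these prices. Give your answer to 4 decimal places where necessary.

Δy* = 1.8928

With the ratio pinned down, the budget gives x* = M/(p_x + p_y·(y/x)) and y* = (y/x)·x*.
Numerically y/x = 1.016396, so x* = 90/(14 + 10·1.016396) = 3.7246 and y* = 1.016396·3.7246 = 3.7856.
At M' = 135: y* = 5.6784. Change: 5.6784 − 3.7856 = 1.8928.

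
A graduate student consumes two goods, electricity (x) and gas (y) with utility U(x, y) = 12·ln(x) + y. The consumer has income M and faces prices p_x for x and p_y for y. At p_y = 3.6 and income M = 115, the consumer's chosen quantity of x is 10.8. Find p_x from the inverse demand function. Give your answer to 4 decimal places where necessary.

MU_x = 12/x, MU_y = 1. Tangency: 12/x = p_x/p_y.
So x*(p_x,p_y) = 12·p_y/p_x, independent of income; and y* = (M − 12·p_y)/p_y.
Set x* = 10.8 in the demand function and solve for p_x: p_x = 4.

p_x = 4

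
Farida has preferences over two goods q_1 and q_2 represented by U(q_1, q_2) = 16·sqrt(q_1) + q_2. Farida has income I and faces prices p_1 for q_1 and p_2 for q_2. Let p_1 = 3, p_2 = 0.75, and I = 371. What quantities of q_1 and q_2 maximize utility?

q_1* = 4, q_2* = 478.6667

MU_q_1 = 8/√q_1, MU_q_2 = 1. Tangency: 8/√q_1 = p_1/p_2.
Thus q_1* = (8·p_2/p_1)² — independent of I — with the rest of income spent on q_2.
Plugging in: q_1* = (8·0.75/3)² = 4, q_2* = 478.6667.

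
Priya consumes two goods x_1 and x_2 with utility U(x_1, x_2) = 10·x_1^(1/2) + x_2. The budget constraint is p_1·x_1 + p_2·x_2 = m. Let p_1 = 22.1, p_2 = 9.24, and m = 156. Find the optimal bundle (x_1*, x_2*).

Plugging in: x_1* = (5·9.24/22.1)² = 4.3702, x_2* = 6.4306.

x_1* = 4.3702, x_2* = 6.4306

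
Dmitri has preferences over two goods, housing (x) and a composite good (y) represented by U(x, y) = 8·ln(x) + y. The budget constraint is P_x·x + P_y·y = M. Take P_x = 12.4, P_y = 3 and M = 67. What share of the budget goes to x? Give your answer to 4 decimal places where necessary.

MU_x = 8/x, MU_y = 1. Tangency: 8/x = P_x/P_y.
So x*(P_x,P_y) = 8·P_y/P_x, independent of income; and y* = (M − 8·P_y)/P_y.
At the given prices: x* = 8·3/12.4 = 1.9355, and y* = 14.3333.
Expenditure on x: 12.4·1.9355 = 24; share = 0.3582.

share on x = 0.3582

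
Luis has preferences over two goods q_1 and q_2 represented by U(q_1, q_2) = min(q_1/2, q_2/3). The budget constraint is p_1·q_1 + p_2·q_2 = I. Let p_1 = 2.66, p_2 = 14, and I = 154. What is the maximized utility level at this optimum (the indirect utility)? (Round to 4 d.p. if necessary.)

V = 3.2544

With perfect complements, no substitution: consume in ratio q_1:q_2 = 2:3.
Budget: p_1·q_1 + p_2·(3/2)·q_1 = I, so (2·p_1 + 3·p_2)·q_1 = 2·I.
Demand: q_1*(p_1,p_2,I) = 2·I/(2·p_1 + 3·p_2), q_2* = 3·I/(2·p_1 + 3·p_2).
Here 2·2.66 + 3·14 = 47.32, giving q_1* = 6.5089 and q_2* = 9.7633.
Utility at the optimum: U(6.5089, 9.7633) = 3.2544.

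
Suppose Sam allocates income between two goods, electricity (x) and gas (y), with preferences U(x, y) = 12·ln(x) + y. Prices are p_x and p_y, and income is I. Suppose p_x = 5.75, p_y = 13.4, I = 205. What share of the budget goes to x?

share on x = 0.7844

MU_x = 12/x, MU_y = 1. Tangency: 12/x = p_x/p_y.
So x*(p_x,p_y) = 12·p_y/p_x, independent of income; and y* = (I − 12·p_y)/p_y.
At the given prices: x* = 12·13.4/5.75 = 27.9652, and y* = 3.2985.
Expenditure on x: 5.75·27.9652 = 160.8; share = 0.7844.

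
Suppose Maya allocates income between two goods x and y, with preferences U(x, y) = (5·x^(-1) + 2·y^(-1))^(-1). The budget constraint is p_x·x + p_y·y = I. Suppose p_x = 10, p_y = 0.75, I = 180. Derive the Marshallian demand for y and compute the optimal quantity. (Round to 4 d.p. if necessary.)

y* = 35.4322

MRS = MU_x/MU_y = (5/2)·(y/x)^(2). Set equal to p_x/p_y.
Solve for the ratio: y/x = [(2/5)·p_x/p_y]^(0.5).
With the ratio pinned down, the budget gives x* = I/(p_x + p_y·(y/x)) and y* = (y/x)·x*.
Numerically y/x = 2.309401, so x* = 180/(10 + 0.75·2.309401) = 15.3426 and y* = 2.309401·15.3426 = 35.4322.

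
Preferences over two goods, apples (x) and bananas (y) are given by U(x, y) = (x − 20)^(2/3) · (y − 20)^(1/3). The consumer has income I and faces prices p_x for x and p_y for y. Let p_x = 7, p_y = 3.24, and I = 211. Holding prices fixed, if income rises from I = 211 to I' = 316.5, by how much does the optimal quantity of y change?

Δy* = 10.8539

This is Cobb-Douglas in (x−20, y−20): tangency gives 2/3·p_y·(y−20) = 1/3·p_x·(x−20).
Substituting into the budget: x* = 20 + 2/3·(I − 20·p_x − 20·p_y)/p_x, and y* = 20 + 1/3·(…)/p_y.
Discretionary income = 211 − 20·7 − 20·3.24 = 6.2; y* = 20 + 1/3·6.2/3.24 = 20.6379.
At I' = 316.5: y* = 31.4918. Change: 31.4918 − 20.6379 = 10.8539.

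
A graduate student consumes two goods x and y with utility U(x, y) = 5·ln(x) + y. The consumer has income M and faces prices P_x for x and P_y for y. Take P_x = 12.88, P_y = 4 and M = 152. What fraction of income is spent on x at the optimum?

share on x = 0.1316

MU_x = 5/x, MU_y = 1. Tangency: 5/x = P_x/P_y.
So x*(P_x,P_y) = 5·P_y/P_x, independent of income; and y* = (M − 5·P_y)/P_y.
At the given prices: x* = 5·4/12.88 = 1.5528, and y* = 33.
Expenditure on x: 12.88·1.5528 = 20; share = 0.1316.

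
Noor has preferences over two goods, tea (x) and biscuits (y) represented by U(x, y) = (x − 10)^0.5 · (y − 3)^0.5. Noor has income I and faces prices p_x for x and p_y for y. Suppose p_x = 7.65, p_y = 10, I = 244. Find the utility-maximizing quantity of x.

x* = 18.9869

Substituting into the budget: x* = 10 + 0.5·(I − 10·p_x − 3·p_y)/p_x, and y* = 3 + 0.5·(…)/p_y.
Discretionary income = 244 − 10·7.65 − 3·10 = 137.5; x* = 10 + 0.5·137.5/7.65 = 18.9869.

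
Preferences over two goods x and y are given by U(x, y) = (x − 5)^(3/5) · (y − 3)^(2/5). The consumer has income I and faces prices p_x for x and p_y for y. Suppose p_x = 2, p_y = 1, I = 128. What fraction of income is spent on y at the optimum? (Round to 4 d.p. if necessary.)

share on y = 0.3828

MRS = (3/2)·(y−3)/(x−5). Tangency with p_x/p_y gives y−3 = (2/3)·(p_x/p_y)·(x−5).
After buying the subsistence bundle (5, 3), a share 0.6 of the remaining income goes to x: x* = 5 + 0.6·(I − 5p_x − 3p_y)/p_x.
Discretionary income = 128 − 5·2 − 3·1 = 115; x* = 5 + 0.6·115/2 = 39.5; y* = 3 + 0.4·115/1 = 49.
Expenditure on y: 1·49 = 49; share = 0.3828.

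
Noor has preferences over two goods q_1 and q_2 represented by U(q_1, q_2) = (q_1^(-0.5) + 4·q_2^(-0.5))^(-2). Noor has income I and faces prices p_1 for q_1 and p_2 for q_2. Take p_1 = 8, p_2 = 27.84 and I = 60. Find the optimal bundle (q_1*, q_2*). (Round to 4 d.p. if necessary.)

MRS = MU_q_1/MU_q_2 = (1/4)·(q_2/q_1)^(1.5). Set equal to p_1/p_2.
Solve for the ratio: q_2/q_1 = [4·p_1/p_2]^(2/3).
Substitute q_2 = (q_2/q_1)·q_1 into the budget: q_1* = I/(p_1 + p_2·(q_2/q_1)).
Numerically q_2/q_1 = 1.097288, so q_1* = 60/(8 + 27.84·1.097288) = 1.5565 and q_2* = 1.097288·1.5565 = 1.7079.

q_1* = 1.5565, q_2* = 1.7079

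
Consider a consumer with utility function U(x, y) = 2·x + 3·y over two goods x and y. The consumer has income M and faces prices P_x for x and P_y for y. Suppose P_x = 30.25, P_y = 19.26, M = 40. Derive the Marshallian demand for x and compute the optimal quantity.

y gives more utility per dollar, so spend all income on y: y* = M/P_y, x* = 0.
Numerically: x* = 0, y* = 2.0768.

x* = 0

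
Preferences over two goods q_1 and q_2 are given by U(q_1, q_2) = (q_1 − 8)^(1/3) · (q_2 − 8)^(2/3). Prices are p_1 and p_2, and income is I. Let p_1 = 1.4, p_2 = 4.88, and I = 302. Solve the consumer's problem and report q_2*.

q_2* = 42.3934

This is Cobb-Douglas in (q_1−8, q_2−8): tangency gives 1/3·p_2·(q_2−8) = 2/3·p_1·(q_1−8).
Substituting into the budget: q_1* = 8 + 1/3·(I − 8·p_1 − 8·p_2)/p_1, and q_2* = 8 + 2/3·(…)/p_2.
Discretionary income = 302 − 8·1.4 − 8·4.88 = 251.76; q_2* = 8 + 2/3·251.76/4.88 = 42.3934.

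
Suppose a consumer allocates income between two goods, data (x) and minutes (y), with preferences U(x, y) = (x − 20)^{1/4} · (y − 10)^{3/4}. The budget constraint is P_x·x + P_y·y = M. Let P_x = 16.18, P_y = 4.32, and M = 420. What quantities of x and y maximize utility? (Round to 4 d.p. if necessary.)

x* = 20.822, y* = 19.2361

Substituting into the budget: x* = 20 + 0.25·(M − 20·P_x − 10·P_y)/P_x, and y* = 10 + 0.75·(…)/P_y.
Discretionary income = 420 − 20·16.18 − 10·4.32 = 53.2; x* = 20 + 0.25·53.2/16.18 = 20.822; y* = 10 + 0.75·53.2/4.32 = 19.2361.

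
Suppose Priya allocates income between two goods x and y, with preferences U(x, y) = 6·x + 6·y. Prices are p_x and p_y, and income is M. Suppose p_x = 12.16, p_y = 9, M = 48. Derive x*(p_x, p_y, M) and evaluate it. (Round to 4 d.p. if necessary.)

x* = 0

Linear utility — the consumer picks whichever good has higher MU/price: 6/12.16 = 0.4934 vs 6/9 = 0.6667.
y gives more utility per dollar, so spend all income on y: y* = M/p_y, x* = 0.
Numerically: x* = 0, y* = 5.3333.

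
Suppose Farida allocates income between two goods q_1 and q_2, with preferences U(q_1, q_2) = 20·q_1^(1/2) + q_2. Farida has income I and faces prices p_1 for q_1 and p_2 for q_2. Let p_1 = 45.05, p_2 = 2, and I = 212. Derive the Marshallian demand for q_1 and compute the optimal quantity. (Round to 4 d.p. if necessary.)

Utility is quasi-linear in q_2; the FOC for q_1 is 10/√q_1 = p_1/p_2.
Solve: √q_1 = 10·p_2/p_1, so q_1*(p_1,p_2) = (10·p_2/p_1)², and q_2* = (I − p_1·q_1*)/p_2.
Plugging in: q_1* = (10·2/45.05)² = 0.1971.

q_1* = 0.1971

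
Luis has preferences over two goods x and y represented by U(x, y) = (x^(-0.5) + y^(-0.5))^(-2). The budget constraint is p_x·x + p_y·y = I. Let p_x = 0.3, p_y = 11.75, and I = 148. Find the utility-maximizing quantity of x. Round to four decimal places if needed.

x* = 112.2223

MRS = MU_x/MU_y = (y/x)^(1.5). Set equal to p_x/p_y.
Solve for the ratio: y/x = [p_x/p_y]^(2/3).
Substitute y = (y/x)·x into the budget: x* = I/(p_x + p_y·(y/x)).
Numerically y/x = 0.086707, so x* = 148/(0.3 + 11.75·0.086707) = 112.2223.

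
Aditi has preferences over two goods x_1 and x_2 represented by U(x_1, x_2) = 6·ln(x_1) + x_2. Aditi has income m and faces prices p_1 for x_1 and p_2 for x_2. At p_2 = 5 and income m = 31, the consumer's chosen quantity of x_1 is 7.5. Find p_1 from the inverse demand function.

p_1 = 4

Set MRS = p_1/p_2: (6/x_1)/1 = p_1/p_2.
So x_1*(p_1,p_2) = 6·p_2/p_1, independent of income; and x_2* = (m − 6·p_2)/p_2.
Set x_1* = 7.5 in the demand function and solve for p_1: p_1 = 4.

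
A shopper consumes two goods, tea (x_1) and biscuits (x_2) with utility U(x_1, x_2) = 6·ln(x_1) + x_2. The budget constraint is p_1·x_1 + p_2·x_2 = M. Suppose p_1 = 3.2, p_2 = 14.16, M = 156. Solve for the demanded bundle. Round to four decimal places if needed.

x_1* = 26.55, x_2* = 5.0169

Set MRS = p_1/p_2: (6/x_1)/1 = p_1/p_2.
So x_1*(p_1,p_2) = 6·p_2/p_1, independent of income; and x_2* = (M − 6·p_2)/p_2.
At the given prices: x_1* = 6·14.16/3.2 = 26.55, and x_2* = 5.0169.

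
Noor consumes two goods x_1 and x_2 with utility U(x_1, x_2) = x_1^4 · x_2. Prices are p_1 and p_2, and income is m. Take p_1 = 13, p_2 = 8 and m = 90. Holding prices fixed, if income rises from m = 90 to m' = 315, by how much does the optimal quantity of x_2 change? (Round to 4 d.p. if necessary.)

Δx_2* = 5.625

Demand: x_1*(p_1,p_2,m) = 0.8·m/p_1 and x_2* = 0.2·m/p_2.
At p_1=13, p_2=8, m=90: x_2* = 0.2·90/8 = 2.25.
At m' = 315: x_2* = 7.875. Change: 7.875 − 2.25 = 5.625.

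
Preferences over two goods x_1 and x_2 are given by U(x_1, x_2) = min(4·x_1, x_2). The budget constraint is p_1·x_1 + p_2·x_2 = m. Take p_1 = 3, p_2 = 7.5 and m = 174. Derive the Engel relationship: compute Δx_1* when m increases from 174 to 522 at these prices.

Δx_1* = 10.5455

Demand: x_1*(p_1,p_2,m) = m/(p_1 + 4·p_2), x_2* = 4·m/(p_1 + 4·p_2).
Here 3 + 4·7.5 = 33, giving x_1* = 5.2727.
At m' = 522: x_1* = 15.8182. Change: 15.8182 − 5.2727 = 10.5455.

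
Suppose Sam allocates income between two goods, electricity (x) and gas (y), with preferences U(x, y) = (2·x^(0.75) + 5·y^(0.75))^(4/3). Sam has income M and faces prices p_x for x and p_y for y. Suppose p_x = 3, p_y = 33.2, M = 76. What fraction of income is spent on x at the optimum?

share on x = 0.972

With the ratio pinned down, the budget gives x* = M/(p_x + p_y·(y/x)) and y* = (y/x)·x*.
Numerically y/x = 0.002604, so x* = 76/(3 + 33.2·0.002604) = 24.6237 and y* = 0.002604·24.6237 = 0.0641.
Expenditure on x: 3·24.6237 = 73.871; share = 0.972.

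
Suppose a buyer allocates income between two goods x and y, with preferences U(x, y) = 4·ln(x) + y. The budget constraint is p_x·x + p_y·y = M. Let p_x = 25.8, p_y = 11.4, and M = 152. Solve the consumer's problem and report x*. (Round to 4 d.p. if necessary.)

x* = 1.7674

Set MRS = p_x/p_y: (4/x)/1 = p_x/p_y.
So x*(p_x,p_y) = 4·p_y/p_x, independent of income; and y* = (M − 4·p_y)/p_y.
At the given prices: x* = 4·11.4/25.8 = 1.7674.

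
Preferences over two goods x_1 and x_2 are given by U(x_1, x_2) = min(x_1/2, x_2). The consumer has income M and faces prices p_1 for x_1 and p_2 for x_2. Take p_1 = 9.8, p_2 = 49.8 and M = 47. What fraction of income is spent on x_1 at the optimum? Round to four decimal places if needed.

Demand: x_1*(p_1,p_2,M) = 2·M/(2·p_1 + p_2), x_2* = M/(2·p_1 + p_2).
Here 2·9.8 + 49.8 = 69.4, giving x_1* = 1.3545 and x_2* = 0.6772.
Expenditure on x_1: 9.8·1.3545 = 13.2738; share = 0.2824.

share on x_1 = 0.2824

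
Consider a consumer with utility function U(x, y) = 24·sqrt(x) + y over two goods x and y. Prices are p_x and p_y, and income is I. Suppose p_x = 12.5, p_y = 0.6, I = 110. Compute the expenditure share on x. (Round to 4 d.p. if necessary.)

share on x = 0.0377

Thus x* = (12·p_y/p_x)² — independent of I — with the rest of income spent on y.
Plugging in: x* = (12·0.6/12.5)² = 0.3318, y* = 176.4213.
Expenditure on x: 12.5·0.3318 = 4.1472; share = 0.0377.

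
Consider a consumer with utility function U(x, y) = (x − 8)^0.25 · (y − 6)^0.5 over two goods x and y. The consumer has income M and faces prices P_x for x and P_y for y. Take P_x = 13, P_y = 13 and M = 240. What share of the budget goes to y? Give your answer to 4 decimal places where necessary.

share on y = 0.4861

After buying the subsistence bundle (8, 6), a share 1/3 of the remaining income goes to x: x* = 8 + 1/3·(M − 8P_x − 6P_y)/P_x.
Discretionary income = 240 − 8·13 − 6·13 = 58; x* = 8 + 1/3·58/13 = 9.4872; y* = 6 + 2/3·58/13 = 8.9744.
Expenditure on y: 13·8.9744 = 116.6667; share = 0.4861.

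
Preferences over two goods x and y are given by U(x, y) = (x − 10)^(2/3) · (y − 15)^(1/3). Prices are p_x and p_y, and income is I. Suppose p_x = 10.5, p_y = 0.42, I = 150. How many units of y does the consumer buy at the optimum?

This is Cobb-Douglas in (x−10, y−15): tangency gives 2/3·p_y·(y−15) = 1/3·p_x·(x−10).
Substituting into the budget: x* = 10 + 2/3·(I − 10·p_x − 15·p_y)/p_x, and y* = 15 + 1/3·(…)/p_y.
Discretionary income = 150 − 10·10.5 − 15·0.42 = 38.7; y* = 15 + 1/3·38.7/0.42 = 45.7143.

y* = 45.7143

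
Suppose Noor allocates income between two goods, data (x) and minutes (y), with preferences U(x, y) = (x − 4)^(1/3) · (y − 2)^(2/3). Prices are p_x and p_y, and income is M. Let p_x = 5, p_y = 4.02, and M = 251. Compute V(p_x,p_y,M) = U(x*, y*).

MRS = (1/2)·(y−2)/(x−4). Tangency with p_x/p_y gives y−2 = 2·(p_x/p_y)·(x−4).
After buying the subsistence bundle (4, 2), a share 1/3 of the remaining income goes to x: x* = 4 + 1/3·(M − 4p_x − 2p_y)/p_x.
Discretionary income = 251 − 4·5 − 2·4.02 = 222.96; x* = 4 + 1/3·222.96/5 = 18.864; y* = 2 + 2/3·222.96/4.02 = 38.9751.
Utility at the optimum: U(18.864, 38.9751) = 27.2888.

V = 27.2888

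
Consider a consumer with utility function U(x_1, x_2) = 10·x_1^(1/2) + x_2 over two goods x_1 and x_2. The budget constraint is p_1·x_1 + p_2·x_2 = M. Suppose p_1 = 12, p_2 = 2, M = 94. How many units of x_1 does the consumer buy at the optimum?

Utility is quasi-linear in x_2; the FOC for x_1 is 5/√x_1 = p_1/p_2.
Thus x_1* = (5·p_2/p_1)² — independent of M — with the rest of income spent on x_2.
Plugging in: x_1* = (5·2/12)² = 0.6944.

x_1* = 0.6944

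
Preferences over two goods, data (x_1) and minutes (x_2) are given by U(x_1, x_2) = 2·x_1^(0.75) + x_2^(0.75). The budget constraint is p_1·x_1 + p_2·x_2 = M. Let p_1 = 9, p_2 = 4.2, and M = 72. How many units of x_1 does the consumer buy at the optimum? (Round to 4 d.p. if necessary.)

x_1* = 4.9536

Substitute x_2 = (x_2/x_1)·x_1 into the budget: x_1* = M/(p_1 + p_2·(x_2/x_1)).
Numerically x_2/x_1 = 1.31781, so x_1* = 72/(9 + 4.2·1.31781) = 4.9536.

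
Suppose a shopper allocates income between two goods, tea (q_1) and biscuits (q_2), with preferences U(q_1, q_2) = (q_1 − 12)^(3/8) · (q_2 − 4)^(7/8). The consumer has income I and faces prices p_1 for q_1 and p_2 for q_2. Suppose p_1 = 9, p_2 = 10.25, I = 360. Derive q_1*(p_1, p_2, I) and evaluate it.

q_1* = 19.0333

Let q_1' = q_1−12, q_2' = q_2−4. MRS = (3/7)·q_2'/q_1' = p_1/p_2.
Substituting into the budget: q_1* = 12 + 0.3·(I − 12·p_1 − 4·p_2)/p_1, and q_2* = 4 + 0.7·(…)/p_2.
Discretionary income = 360 − 12·9 − 4·10.25 = 211; q_1* = 12 + 0.3·211/9 = 19.0333.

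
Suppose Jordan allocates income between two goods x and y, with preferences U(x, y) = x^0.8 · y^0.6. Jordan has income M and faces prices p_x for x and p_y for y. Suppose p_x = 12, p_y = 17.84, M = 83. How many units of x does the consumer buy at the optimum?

Demand: x*(p_x,p_y,M) = 4/7·M/p_x and y* = 3/7·M/p_y.
At p_x=12, p_y=17.84, M=83: x* = 4/7·83/12 = 3.9524.

x* = 3.9524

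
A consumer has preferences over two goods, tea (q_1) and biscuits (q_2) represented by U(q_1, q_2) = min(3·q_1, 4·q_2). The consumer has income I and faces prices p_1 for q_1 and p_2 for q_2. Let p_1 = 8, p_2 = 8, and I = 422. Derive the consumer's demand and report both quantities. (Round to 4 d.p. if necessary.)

q_1* = 30.1429, q_2* = 22.6071

Demand: q_1*(p_1,p_2,I) = 4·I/(4·p_1 + 3·p_2), q_2* = 3·I/(4·p_1 + 3·p_2).
Here 4·8 + 3·8 = 56, giving q_1* = 30.1429 and q_2* = 22.6071.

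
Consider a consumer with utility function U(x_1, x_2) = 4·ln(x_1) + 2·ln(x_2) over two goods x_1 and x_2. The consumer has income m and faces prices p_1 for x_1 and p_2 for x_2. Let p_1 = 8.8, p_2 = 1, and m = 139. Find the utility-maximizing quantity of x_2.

The MRS is 2·x_2/x_1. Set MRS = p_1/p_2.
So 4·p_2·x_2 = 2·p_1·x_1; combined with the budget, a share 2/3 of income goes to x_1.
Demand: x_1*(p_1,p_2,m) = 2/3·m/p_1 and x_2* = 1/3·m/p_2.
At p_1=8.8, p_2=1, m=139: x_2* = 1/3·139/1 = 46.3333.

x_2* = 46.3333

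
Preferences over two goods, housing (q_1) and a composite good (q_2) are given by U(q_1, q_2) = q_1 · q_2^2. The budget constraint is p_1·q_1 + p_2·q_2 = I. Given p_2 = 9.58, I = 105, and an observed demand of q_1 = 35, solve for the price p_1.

MU_q_1/MU_q_2 = (q_2)/(2·q_1); tangency sets this equal to p_1/p_2.
So p_2·q_2 = 2·p_1·q_1; combined with the budget, a share 1/3 of income goes to q_1.
Demand: q_1*(p_1,p_2,I) = 1/3·I/p_1 and q_2* = 2/3·I/p_2.
Set q_1* = 35 in the demand function and solve for p_1: p_1 = 1.

p_1 = 1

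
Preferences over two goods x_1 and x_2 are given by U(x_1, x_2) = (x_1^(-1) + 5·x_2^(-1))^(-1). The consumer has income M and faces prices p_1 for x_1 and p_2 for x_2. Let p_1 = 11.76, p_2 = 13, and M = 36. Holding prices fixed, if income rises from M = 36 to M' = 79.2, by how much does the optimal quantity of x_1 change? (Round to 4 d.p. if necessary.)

From the CES first-order condition, (1/5)·(x_2/x_1)^(2) = p_1/p_2.
Solve for the ratio: x_2/x_1 = [5·p_1/p_2]^(0.5).
With the ratio pinned down, the budget gives x_1* = M/(p_1 + p_2·(x_2/x_1)) and x_2* = (x_2/x_1)·x_1*.
Numerically x_2/x_1 = 2.126753, so x_1* = 36/(11.76 + 13·2.126753) = 0.9135.
At M' = 79.2: x_1* = 2.0098. Change: 2.0098 − 0.9135 = 1.0962.

Δx_1* = 1.0962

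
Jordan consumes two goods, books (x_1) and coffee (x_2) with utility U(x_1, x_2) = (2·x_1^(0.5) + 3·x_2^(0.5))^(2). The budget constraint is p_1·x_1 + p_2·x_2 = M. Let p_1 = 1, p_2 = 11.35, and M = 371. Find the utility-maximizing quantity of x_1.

x_1* = 309.6213

Substitute x_2 = (x_2/x_1)·x_1 into the budget: x_1* = M/(p_1 + p_2·(x_2/x_1)).
Numerically x_2/x_1 = 0.017466, so x_1* = 371/(1 + 11.35·0.017466) = 309.6213.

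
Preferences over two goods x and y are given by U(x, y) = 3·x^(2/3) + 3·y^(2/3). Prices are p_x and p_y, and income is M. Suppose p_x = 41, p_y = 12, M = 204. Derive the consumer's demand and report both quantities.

x* = 0.3926, y* = 15.6586

Numerically y/x = 39.884838, so x* = 204/(41 + 12·39.884838) = 0.3926 and y* = 39.884838·0.3926 = 15.6586.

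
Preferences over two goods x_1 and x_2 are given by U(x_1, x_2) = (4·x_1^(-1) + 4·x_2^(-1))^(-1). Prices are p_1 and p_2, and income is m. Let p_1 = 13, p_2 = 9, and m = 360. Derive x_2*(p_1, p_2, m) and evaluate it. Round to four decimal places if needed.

x_2* = 18.1665

MRS = MU_x_1/MU_x_2 = (x_2/x_1)^(2). Set equal to p_1/p_2.
Hence x_2/x_1 = (p_1/p_2)^(1/(2)), i.e. raised to the 0.5 power.
With the ratio pinned down, the budget gives x_1* = m/(p_1 + p_2·(x_2/x_1)) and x_2* = (x_2/x_1)·x_1*.
Numerically x_2/x_1 = 1.20185, so x_1* = 360/(13 + 9·1.20185) = 15.1155 and x_2* = 1.20185·15.1155 = 18.1665.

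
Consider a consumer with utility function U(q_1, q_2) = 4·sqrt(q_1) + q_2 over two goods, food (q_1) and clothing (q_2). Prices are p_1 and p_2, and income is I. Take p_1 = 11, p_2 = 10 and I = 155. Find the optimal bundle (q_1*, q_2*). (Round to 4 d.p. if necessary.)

q_1* = 3.3058, q_2* = 11.8636

Utility is quasi-linear in q_2; the FOC for q_1 is 2/√q_1 = p_1/p_2.
Thus q_1* = (2·p_2/p_1)² — independent of I — with the rest of income spent on q_2.
Plugging in: q_1* = (2·10/11)² = 3.3058, q_2* = 11.8636.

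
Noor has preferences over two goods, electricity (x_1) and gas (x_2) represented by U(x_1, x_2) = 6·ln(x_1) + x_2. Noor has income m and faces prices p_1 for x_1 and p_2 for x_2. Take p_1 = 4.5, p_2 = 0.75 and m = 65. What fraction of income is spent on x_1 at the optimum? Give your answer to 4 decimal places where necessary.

share on x_1 = 0.0692

MU_x_1 = 6/x_1, MU_x_2 = 1. Tangency: 6/x_1 = p_1/p_2.
So x_1*(p_1,p_2) = 6·p_2/p_1, independent of income; and x_2* = (m − 6·p_2)/p_2.
At the given prices: x_1* = 6·0.75/4.5 = 1, and x_2* = 80.6667.
Expenditure on x_1: 4.5·1 = 4.5; share = 0.0692.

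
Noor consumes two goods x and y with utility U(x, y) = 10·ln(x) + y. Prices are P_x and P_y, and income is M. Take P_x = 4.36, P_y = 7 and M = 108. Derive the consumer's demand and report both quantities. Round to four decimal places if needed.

x* = 16.055, y* = 5.4286

So x*(P_x,P_y) = 10·P_y/P_x, independent of income; and y* = (M − 10·P_y)/P_y.
At the given prices: x* = 10·7/4.36 = 16.055, and y* = 5.4286.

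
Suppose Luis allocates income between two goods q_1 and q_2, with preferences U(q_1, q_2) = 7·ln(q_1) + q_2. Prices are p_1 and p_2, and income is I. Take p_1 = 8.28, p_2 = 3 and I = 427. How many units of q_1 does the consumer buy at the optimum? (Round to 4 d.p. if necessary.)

Set MRS = p_1/p_2: (7/q_1)/1 = p_1/p_2.
So q_1*(p_1,p_2) = 7·p_2/p_1, independent of income; and q_2* = (I − 7·p_2)/p_2.
At the given prices: q_1* = 7·3/8.28 = 2.5362.

q_1* = 2.5362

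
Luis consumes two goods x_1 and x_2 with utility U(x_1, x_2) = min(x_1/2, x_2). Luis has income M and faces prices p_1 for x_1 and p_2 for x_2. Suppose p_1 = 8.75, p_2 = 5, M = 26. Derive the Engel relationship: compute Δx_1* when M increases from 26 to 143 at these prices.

With perfect complements, no substitution: consume in ratio x_1:x_2 = 2:1.
Budget: p_1·x_1 + p_2·(1/2)·x_1 = M, so (2·p_1 + p_2)·x_1 = 2·M.
Demand: x_1*(p_1,p_2,M) = 2·M/(2·p_1 + p_2), x_2* = M/(2·p_1 + p_2).
Here 2·8.75 + 5 = 22.5, giving x_1* = 2.3111.
At M' = 143: x_1* = 12.7111. Change: 12.7111 − 2.3111 = 10.4.

Δx_1* = 10.4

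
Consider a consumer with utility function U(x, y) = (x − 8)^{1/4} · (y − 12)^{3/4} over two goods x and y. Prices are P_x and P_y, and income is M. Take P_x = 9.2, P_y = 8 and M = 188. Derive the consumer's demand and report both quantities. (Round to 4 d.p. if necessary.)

After buying the subsistence bundle (8, 12), a share 0.25 of the remaining income goes to x: x* = 8 + 0.25·(M − 8P_x − 12P_y)/P_x.
Discretionary income = 188 − 8·9.2 − 12·8 = 18.4; x* = 8 + 0.25·18.4/9.2 = 8.5; y* = 12 + 0.75·18.4/8 = 13.725.

x* = 8.5, y* = 13.725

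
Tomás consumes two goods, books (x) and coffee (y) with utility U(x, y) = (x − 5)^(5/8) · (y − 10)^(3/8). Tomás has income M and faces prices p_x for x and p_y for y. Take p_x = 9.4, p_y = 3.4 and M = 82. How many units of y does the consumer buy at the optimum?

y* = 10.1103

Let x' = x−5, y' = y−10. MRS = (5/3)·y'/x' = p_x/p_y.
After buying the subsistence bundle (5, 10), a share 0.625 of the remaining income goes to x: x* = 5 + 0.625·(M − 5p_x − 10p_y)/p_x.
Discretionary income = 82 − 5·9.4 − 10·3.4 = 1; y* = 10 + 0.375·1/3.4 = 10.1103.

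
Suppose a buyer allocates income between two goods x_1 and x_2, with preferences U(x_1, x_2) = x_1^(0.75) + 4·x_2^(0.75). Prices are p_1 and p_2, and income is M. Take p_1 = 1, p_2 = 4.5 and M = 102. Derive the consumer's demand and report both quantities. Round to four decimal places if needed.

x_1* = 26.7764, x_2* = 16.7164

Substitute x_2 = (x_2/x_1)·x_1 into the budget: x_1* = M/(p_1 + p_2·(x_2/x_1)).
Numerically x_2/x_1 = 0.624295, so x_1* = 102/(1 + 4.5·0.624295) = 26.7764 and x_2* = 0.624295·26.7764 = 16.7164.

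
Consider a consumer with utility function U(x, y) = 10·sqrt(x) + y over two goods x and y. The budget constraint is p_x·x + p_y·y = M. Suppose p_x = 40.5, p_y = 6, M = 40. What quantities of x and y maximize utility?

MU_x = 5/√x, MU_y = 1. Tangency: 5/√x = p_x/p_y.
Thus x* = (5·p_y/p_x)² — independent of M — with the rest of income spent on y.
Plugging in: x* = (5·6/40.5)² = 0.5487, y* = 2.963.

x* = 0.5487, y* = 2.963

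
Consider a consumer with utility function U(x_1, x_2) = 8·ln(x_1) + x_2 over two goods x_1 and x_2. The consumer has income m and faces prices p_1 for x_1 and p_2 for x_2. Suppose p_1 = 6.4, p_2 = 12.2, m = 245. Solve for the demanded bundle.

Set MRS = p_1/p_2: (8/x_1)/1 = p_1/p_2.
So x_1*(p_1,p_2) = 8·p_2/p_1, independent of income; and x_2* = (m − 8·p_2)/p_2.
At the given prices: x_1* = 8·12.2/6.4 = 15.25, and x_2* = 12.082.

x_1* = 15.25, x_2* = 12.082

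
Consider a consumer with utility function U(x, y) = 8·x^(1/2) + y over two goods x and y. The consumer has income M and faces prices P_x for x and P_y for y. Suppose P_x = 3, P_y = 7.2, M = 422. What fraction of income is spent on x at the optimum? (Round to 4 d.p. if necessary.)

share on x = 0.6552

MU_x = 4/√x, MU_y = 1. Tangency: 4/√x = P_x/P_y.
Solve: √x = 4·P_y/P_x, so x*(P_x,P_y) = (4·P_y/P_x)², and y* = (M − P_x·x*)/P_y.
Plugging in: x* = (4·7.2/3)² = 92.16, y* = 20.2111.
Expenditure on x: 3·92.16 = 276.48; share = 0.6552.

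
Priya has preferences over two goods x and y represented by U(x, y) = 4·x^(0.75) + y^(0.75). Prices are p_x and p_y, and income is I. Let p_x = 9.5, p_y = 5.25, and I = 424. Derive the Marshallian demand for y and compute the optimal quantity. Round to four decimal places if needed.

MU_x ∝ 4·x^(-0.25), MU_y ∝ y^(-0.25), so MRS = 4·(y/x)^(0.25) = p_x/p_y.
Hence y/x = ((1/4)·p_x/p_y)^(1/(0.25)), i.e. raised to the 4 power.
Substitute y = (y/x)·x into the budget: x* = I/(p_x + p_y·(y/x)).
Numerically y/x = 0.041881, so x* = 424/(9.5 + 5.25·0.041881) = 43.622 and y* = 0.041881·43.622 = 1.8269.

y* = 1.8269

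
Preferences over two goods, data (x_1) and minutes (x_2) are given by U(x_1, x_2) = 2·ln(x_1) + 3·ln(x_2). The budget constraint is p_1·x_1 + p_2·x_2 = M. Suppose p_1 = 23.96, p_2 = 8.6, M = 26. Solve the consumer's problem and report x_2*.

x_2* = 1.814

Tangency: MRS = (2/3)·x_2/x_1 = p_1/p_2.
Rearranging, p_2·x_2 = (3/2)·p_1·x_1. Substituting into the budget gives p_1·x_1·(1 + (3/2)) = M.
Demand: x_1*(p_1,p_2,M) = 0.4·M/p_1 and x_2* = 0.6·M/p_2.
At p_1=23.96, p_2=8.6, M=26: x_2* = 0.6·26/8.6 = 1.814.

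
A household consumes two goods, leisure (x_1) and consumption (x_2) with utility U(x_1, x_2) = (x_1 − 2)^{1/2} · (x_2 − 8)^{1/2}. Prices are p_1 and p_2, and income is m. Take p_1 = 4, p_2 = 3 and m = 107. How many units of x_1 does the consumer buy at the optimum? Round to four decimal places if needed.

x_1* = 11.375

Let x_1' = x_1−2, x_2' = x_2−8. MRS = x_2'/x_1' = p_1/p_2.
After buying the subsistence bundle (2, 8), a share 0.5 of the remaining income goes to x_1: x_1* = 2 + 0.5·(m − 2p_1 − 8p_2)/p_1.
Discretionary income = 107 − 2·4 − 8·3 = 75; x_1* = 2 + 0.5·75/4 = 11.375.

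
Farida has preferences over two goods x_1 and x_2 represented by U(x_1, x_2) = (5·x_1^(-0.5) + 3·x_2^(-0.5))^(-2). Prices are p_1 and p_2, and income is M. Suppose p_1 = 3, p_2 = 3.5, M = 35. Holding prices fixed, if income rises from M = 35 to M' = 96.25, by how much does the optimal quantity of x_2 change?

From the CES first-order condition, (5/3)·(x_2/x_1)^(1.5) = p_1/p_2.
Solve for the ratio: x_2/x_1 = [(3/5)·p_1/p_2]^(2/3).
Substitute x_2 = (x_2/x_1)·x_1 into the budget: x_1* = M/(p_1 + p_2·(x_2/x_1)).
Numerically x_2/x_1 = 0.641903, so x_1* = 35/(3 + 3.5·0.641903) = 6.6709 and x_2* = 0.641903·6.6709 = 4.2821.
At M' = 96.25: x_2* = 11.7757. Change: 11.7757 − 4.2821 = 7.4936.

Δx_2* = 7.4936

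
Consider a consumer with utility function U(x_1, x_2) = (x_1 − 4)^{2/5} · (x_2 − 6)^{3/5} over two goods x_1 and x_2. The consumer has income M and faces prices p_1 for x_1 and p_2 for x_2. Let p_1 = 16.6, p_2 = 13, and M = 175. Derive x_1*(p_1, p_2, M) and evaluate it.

x_1* = 4.7373

MRS = (2/3)·(x_2−6)/(x_1−4). Tangency with p_1/p_2 gives x_2−6 = (3/2)·(p_1/p_2)·(x_1−4).
Substituting into the budget: x_1* = 4 + 0.4·(M − 4·p_1 − 6·p_2)/p_1, and x_2* = 6 + 0.6·(…)/p_2.
Discretionary income = 175 − 4·16.6 − 6·13 = 30.6; x_1* = 4 + 0.4·30.6/16.6 = 4.7373.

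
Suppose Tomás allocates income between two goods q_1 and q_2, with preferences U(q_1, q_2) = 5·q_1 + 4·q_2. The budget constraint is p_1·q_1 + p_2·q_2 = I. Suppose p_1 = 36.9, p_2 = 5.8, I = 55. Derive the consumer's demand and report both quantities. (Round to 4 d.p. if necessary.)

q_1* = 0, q_2* = 9.4828

Linear utility — the consumer picks whichever good has higher MU/price: 5/36.9 = 0.1355 vs 4/5.8 = 0.6897.
q_2 gives more utility per dollar, so spend all income on q_2: q_2* = I/p_2, q_1* = 0.
Numerically: q_1* = 0, q_2* = 9.4828.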